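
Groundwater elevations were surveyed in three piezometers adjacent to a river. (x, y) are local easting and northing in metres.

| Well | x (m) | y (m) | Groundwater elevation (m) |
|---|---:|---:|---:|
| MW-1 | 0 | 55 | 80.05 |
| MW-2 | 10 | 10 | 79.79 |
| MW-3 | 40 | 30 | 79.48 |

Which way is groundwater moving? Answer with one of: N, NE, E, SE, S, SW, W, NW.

E

Taking MW-1 as reference: MW-2−MW-1 = (10, -45, -0.26); MW-3−MW-1 = (40, -25, -0.57).
Solve a·Δx + b·Δy = Δh: det = 10·(-25) − 40·(-45) = 1550.
∂h/∂x = [(-0.26)·(-25) − (-0.57)·(-45)] / 1550 = -0.01235
∂h/∂y = [10·(-0.57) − 40·(-0.26)] / 1550 = +0.003032
Flow = −∇h = (+0.01235 east, -0.003032 north), which points east.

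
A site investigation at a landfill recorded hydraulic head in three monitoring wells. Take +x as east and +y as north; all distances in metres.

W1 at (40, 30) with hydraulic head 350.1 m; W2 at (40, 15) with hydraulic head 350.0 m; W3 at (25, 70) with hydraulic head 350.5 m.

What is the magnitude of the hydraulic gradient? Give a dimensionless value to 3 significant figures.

0.0111

With h = a·x + b·y + c and W1 as origin, the differences give:
  0·a + (-15)·b = -0.1
  (-15)·a + 40·b = +0.4
Eliminate b (×40 and ×(-15), subtract): -225·a = 2.00 → a = ∂h/∂x = -0.008889
Back-substitute: b = ∂h/∂y = +0.006667.
|∇h| = √(-0.008889² + 0.006667²) = 0.01111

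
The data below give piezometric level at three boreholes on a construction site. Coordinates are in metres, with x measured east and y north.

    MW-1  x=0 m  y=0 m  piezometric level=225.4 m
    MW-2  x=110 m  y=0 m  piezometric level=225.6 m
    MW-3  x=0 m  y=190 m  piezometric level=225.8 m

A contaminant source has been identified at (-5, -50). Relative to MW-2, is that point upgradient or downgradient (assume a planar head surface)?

∂h/∂x = (225.6 − 225.4) / (110 − 0) = +0.001818
∂h/∂y = (225.8 − 225.4) / (190 − 0) = +0.002105
Head at (-5, -50) = 225.4 + (+0.001818)·(-5) + (+0.002105)·(-50) = 225.29 m.
That is lower than the 225.6 m at MW-2, so the point is downgradient.

downgradient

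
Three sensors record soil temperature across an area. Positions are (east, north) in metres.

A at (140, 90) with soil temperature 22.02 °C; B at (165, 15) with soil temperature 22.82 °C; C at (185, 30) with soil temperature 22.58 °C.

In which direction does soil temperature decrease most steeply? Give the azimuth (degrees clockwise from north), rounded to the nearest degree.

With T = a·x + b·y + c and A as origin, the differences give:
  25·a + (-75)·b = +0.80
  45·a + (-60)·b = +0.56
Eliminate b (×(-60) and ×(-75), subtract): 1875·a = -6.000 → a = ∂T/∂x = -0.003200
Back-substitute: b = ∂T/∂y = -0.01173.
Steepest decrease is along −∇f: components (+0.003200 E, +0.01173 N).
Azimuth = atan2(+0.003200, +0.01173) = 15.3° ≈ 015°.

015°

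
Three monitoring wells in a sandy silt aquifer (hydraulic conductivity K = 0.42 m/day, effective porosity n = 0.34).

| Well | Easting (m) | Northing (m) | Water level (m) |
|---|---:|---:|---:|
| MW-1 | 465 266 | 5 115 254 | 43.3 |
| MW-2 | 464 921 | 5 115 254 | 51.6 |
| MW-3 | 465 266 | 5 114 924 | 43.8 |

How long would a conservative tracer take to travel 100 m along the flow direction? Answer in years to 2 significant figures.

∂h/∂x = (51.6 − 43.3) / (464921 − 465266) = -0.02406
∂h/∂y = (43.8 − 43.3) / (5114924 − 5115254) = -0.001515
|∇h| = √(-0.02406² + -0.001515²) = 0.02411
Seepage velocity v = K·i/n = 0.42 × 0.02411 / 0.34 = 0.02978 m/day.
t = 100 / 0.02978 = 3358 days = 9.19 years.

9.2 years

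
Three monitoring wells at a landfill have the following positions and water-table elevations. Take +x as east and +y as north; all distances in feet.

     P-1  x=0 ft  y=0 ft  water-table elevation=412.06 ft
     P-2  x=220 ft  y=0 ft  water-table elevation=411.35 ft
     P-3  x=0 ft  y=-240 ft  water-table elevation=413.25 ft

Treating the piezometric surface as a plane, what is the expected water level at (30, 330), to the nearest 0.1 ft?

∂h/∂x = (411.35 − 412.06) / (220 − 0) = -0.003227
∂h/∂y = (413.25 − 412.06) / (-240 − 0) = -0.004958
h(30, 330) = 412.06 + (-0.003227)·(30) + (-0.004958)·(330) = 412.06 -0.097 -1.636 = 410.327 ft.

410.3 ft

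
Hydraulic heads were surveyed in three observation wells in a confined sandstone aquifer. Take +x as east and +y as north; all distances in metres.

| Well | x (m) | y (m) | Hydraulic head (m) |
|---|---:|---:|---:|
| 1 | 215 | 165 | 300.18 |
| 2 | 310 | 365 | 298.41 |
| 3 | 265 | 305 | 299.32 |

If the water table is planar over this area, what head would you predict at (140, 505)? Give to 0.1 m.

302.6 m

Three-point gradient (reference 1): Δ to 2 = (95, 200, -1.77), Δ to 3 = (50, 140, -0.86).
∂h/∂x = -0.02297, ∂h/∂y = +0.002061 (det = 3300).
h(140, 505) = 300.18 + (-0.02297)·(-75) + (+0.002061)·(340) = 300.18 +1.723 +0.701 = 302.603 m.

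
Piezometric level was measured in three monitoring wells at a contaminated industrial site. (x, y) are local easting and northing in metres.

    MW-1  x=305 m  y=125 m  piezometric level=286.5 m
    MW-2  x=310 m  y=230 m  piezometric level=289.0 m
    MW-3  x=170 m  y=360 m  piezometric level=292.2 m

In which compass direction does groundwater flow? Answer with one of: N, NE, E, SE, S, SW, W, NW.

Differences from MW-1: to MW-2 (Δx, Δy, Δh) = (5, 105, +2.5); to MW-3 = (-135, 235, +5.7).
Solve a·Δx + b·Δy = Δh: det = 5·235 − (-135)·105 = 15350.
∂h/∂x = [(+2.5)·235 − (+5.7)·105] / 15350 = -0.0007166
∂h/∂y = [5·(+5.7) − (-135)·(+2.5)] / 15350 = +0.02384
Flow = −∇h = (+0.0007166 east, -0.02384 north), which points south.

S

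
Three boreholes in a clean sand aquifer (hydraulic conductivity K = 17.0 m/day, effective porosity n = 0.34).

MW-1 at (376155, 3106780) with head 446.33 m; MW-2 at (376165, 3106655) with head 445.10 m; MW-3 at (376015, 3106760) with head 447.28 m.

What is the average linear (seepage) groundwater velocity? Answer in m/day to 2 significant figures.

Differences from MW-1: to MW-2 (Δx, Δy, Δh) = (10, -125, -1.23); to MW-3 = (-140, -20, +0.95).
Solve a·Δx + b·Δy = Δh: det = 10·(-20) − (-140)·(-125) = -17700.
∂h/∂x = [(-1.23)·(-20) − (+0.95)·(-125)] / -17700 = -0.008099
∂h/∂y = [10·(+0.95) − (-140)·(-1.23)] / -17700 = +0.009192
|∇h| = √(-0.008099² + 0.009192²) = 0.01225
Seepage velocity v = K·i/n = 17.0 × 0.01225 / 0.34 = 0.6125 m/day.

0.61 m/day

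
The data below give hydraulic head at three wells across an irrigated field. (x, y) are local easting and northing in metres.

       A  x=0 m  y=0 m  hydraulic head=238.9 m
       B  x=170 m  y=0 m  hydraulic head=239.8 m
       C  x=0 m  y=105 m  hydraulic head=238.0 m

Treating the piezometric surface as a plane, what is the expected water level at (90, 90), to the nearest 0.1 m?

∂h/∂x = (239.8 − 238.9) / (170 − 0) = +0.005294
∂h/∂y = (238.0 − 238.9) / (105 − 0) = -0.008571
h(90, 90) = 238.9 + (+0.005294)·(90) + (-0.008571)·(90) = 238.9 +0.476 -0.771 = 238.605 m.

238.6 m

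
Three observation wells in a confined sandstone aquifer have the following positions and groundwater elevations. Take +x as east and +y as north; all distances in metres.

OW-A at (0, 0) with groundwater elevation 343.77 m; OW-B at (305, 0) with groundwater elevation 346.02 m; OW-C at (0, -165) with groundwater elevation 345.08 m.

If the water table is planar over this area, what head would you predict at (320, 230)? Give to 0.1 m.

344.3 m

∂h/∂x = (346.02 − 343.77) / (305 − 0) = +0.007377
∂h/∂y = (345.08 − 343.77) / (-165 − 0) = -0.007939
h(320, 230) = 343.77 + (+0.007377)·(320) + (-0.007939)·(230) = 343.77 +2.361 -1.826 = 344.305 m.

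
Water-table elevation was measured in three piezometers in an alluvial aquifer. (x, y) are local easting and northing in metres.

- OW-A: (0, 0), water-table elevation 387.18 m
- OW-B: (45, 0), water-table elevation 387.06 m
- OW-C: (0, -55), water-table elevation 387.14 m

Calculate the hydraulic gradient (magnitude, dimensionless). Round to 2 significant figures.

0.0028

∂h/∂x = (387.06 − 387.18) / (45 − 0) = -0.002667
∂h/∂y = (387.14 − 387.18) / (-55 − 0) = +0.0007273
|∇h| = √(-0.002667² + 0.0007273²) = 0.002764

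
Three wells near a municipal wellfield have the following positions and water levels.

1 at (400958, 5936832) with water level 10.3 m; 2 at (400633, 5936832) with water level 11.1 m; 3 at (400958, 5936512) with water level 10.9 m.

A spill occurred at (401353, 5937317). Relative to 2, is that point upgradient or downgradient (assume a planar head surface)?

downgradient

∂h/∂x = (11.1 − 10.3) / (400633 − 400958) = -0.002462
∂h/∂y = (10.9 − 10.3) / (5936512 − 5936832) = -0.001875
Head at (401353, 5937317) = 10.3 + (-0.002462)·(395) + (-0.001875)·(485) = 8.42 m.
That is lower than the 11.1 m at 2, so the point is downgradient.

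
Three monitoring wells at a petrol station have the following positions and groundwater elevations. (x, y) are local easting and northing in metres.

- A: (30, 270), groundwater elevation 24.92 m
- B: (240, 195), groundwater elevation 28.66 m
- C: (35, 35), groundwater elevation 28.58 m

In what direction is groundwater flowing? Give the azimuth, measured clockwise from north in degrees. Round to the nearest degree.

Differences from A: to B (Δx, Δy, Δh) = (210, -75, +3.74); to C = (5, -235, +3.66).
Determinant of the coordinate differences = 210·(-235) − 5·(-75) = -48975.
∂h/∂x = [(+3.74)·(-235) − (+3.66)·(-75)] / -48975 = +0.01234
∂h/∂y = [210·(+3.66) − 5·(+3.74)] / -48975 = -0.01531
Flow direction (−∇h) has components (-0.01234 E, +0.01531 N).
Azimuth = atan2(E, N) = atan2(-0.01234, +0.01531) = 321.1° ≈ 321°.

321°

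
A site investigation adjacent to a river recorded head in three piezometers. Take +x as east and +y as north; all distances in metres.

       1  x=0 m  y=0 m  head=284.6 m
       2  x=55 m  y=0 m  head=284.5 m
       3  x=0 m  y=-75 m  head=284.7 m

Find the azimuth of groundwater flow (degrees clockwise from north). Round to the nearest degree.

∂h/∂x = (284.5 − 284.6) / (55 − 0) = -0.001818
∂h/∂y = (284.7 − 284.6) / (-75 − 0) = -0.001333
Flow direction (−∇h) has components (+0.001818 E, +0.001333 N).
Azimuth = atan2(E, N) = atan2(+0.001818, +0.001333) = 53.7° ≈ 054°.

054°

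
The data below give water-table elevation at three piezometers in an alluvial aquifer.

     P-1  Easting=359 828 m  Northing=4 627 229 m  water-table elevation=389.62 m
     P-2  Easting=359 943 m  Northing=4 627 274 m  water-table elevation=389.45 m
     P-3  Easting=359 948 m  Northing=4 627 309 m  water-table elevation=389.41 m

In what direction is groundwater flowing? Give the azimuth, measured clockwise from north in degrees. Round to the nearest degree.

With h = a·x + b·y + c and P-1 as origin, the differences give:
  115·a + 45·b = -0.17
  120·a + 80·b = -0.21
Eliminate b (×80 and ×45, subtract): 3800·a = -4.150 → a = ∂h/∂x = -0.001092
Back-substitute: b = ∂h/∂y = -0.0009868.
Flow direction (−∇h) has components (+0.001092 E, +0.0009868 N).
Azimuth = atan2(E, N) = atan2(+0.001092, +0.0009868) = 47.9° ≈ 048°.

048°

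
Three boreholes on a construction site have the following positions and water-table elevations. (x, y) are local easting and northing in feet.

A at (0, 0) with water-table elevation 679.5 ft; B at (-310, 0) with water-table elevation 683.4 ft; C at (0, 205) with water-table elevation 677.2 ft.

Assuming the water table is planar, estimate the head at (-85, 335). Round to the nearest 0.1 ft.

676.8 ft

∂h/∂x = (683.4 − 679.5) / (-310 − 0) = -0.01258
∂h/∂y = (677.2 − 679.5) / (205 − 0) = -0.01122
h(-85, 335) = 679.5 + (-0.01258)·(-85) + (-0.01122)·(335) = 679.5 +1.069 -3.759 = 676.811 ft.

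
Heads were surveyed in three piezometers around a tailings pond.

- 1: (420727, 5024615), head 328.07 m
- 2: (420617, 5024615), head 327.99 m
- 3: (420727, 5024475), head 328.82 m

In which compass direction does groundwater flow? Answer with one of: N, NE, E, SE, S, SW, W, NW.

N

∂h/∂x = (327.99 − 328.07) / (420617 − 420727) = +0.0007273
∂h/∂y = (328.82 − 328.07) / (5024475 − 5024615) = -0.005357
Flow = −∇h = (-0.0007273 east, +0.005357 north), which points north.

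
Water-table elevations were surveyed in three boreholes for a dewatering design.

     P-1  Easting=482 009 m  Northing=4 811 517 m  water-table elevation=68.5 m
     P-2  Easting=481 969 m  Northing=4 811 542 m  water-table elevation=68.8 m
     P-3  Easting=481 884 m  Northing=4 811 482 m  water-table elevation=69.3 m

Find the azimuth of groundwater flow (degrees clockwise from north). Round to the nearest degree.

100°

Three-point gradient (reference P-1): Δ to P-2 = (-40, 25, +0.3), Δ to P-3 = (-125, -35, +0.8).
∂h/∂x = -0.006740, ∂h/∂y = +0.001215 (det = 4525).
Flow direction (−∇h) has components (+0.006740 E, -0.001215 N).
Azimuth = atan2(E, N) = atan2(+0.006740, -0.001215) = 100.2° ≈ 100°.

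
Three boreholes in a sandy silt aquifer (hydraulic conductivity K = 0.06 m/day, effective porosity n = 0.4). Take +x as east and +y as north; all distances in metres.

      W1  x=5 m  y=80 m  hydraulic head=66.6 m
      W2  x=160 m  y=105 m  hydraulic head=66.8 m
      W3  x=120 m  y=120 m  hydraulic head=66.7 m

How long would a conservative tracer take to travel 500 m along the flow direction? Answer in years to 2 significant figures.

With h = a·x + b·y + c and W1 as origin, the differences give:
  155·a + 25·b = +0.2
  115·a + 40·b = +0.1
Eliminate b (×40 and ×25, subtract): 3325·a = 5.50 → a = ∂h/∂x = +0.001654
Back-substitute: b = ∂h/∂y = -0.002256.
|∇h| = √(0.001654² + -0.002256²) = 0.002797
Seepage velocity v = K·i/n = 0.06 × 0.002797 / 0.4 = 0.0004195 m/day.
t = 500 / 0.0004195 = 1.192e+06 days = 3.26e+03 years.

3300 years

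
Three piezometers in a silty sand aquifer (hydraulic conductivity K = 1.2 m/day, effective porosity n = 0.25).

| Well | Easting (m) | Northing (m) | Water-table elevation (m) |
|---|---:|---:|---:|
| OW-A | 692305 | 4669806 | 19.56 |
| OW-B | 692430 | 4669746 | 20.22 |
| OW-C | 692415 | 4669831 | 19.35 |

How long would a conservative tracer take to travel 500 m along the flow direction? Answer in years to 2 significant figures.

28 years

Differences from OW-A: to OW-B (Δx, Δy, Δh) = (125, -60, +0.66); to OW-C = (110, 25, -0.21).
Determinant of the coordinate differences = 125·25 − 110·(-60) = 9725.
∂h/∂x = [(+0.66)·25 − (-0.21)·(-60)] / 9725 = +0.0004010
∂h/∂y = [125·(-0.21) − 110·(+0.66)] / 9725 = -0.01016
|∇h| = √(0.0004010² + -0.01016²) = 0.01017
Seepage velocity v = K·i/n = 1.2 × 0.01017 / 0.25 = 0.04882 m/day.
t = 500 / 0.04882 = 1.024e+04 days = 28 years.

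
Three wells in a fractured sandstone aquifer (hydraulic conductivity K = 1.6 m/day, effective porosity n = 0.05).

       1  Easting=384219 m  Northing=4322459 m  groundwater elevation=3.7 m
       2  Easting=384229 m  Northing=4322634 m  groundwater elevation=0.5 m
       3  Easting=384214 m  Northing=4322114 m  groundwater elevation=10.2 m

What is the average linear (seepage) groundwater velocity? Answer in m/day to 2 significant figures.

0.74 m/day

Three-point gradient (reference 1): Δ to 2 = (10, 175, -3.2), Δ to 3 = (-5, -345, +6.5).
∂h/∂x = +0.01301, ∂h/∂y = -0.01903 (det = -2575).
|∇h| = √(0.01301² + -0.01903²) = 0.02305
Seepage velocity v = K·i/n = 1.6 × 0.02305 / 0.05 = 0.7376 m/day.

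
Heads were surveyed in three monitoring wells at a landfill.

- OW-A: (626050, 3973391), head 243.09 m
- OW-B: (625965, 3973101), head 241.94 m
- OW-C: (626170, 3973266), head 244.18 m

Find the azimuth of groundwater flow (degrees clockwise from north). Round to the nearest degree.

264°

With h = a·x + b·y + c and OW-A as origin, the differences give:
  (-85)·a + (-290)·b = -1.15
  120·a + (-125)·b = +1.09
Eliminate b (×(-125) and ×(-290), subtract): 45425·a = 459.850 → a = ∂h/∂x = +0.01012
Back-substitute: b = ∂h/∂y = +0.0009983.
Flow direction (−∇h) has components (-0.01012 E, -0.0009983 N).
Azimuth = atan2(E, N) = atan2(-0.01012, -0.0009983) = 264.4° ≈ 264°.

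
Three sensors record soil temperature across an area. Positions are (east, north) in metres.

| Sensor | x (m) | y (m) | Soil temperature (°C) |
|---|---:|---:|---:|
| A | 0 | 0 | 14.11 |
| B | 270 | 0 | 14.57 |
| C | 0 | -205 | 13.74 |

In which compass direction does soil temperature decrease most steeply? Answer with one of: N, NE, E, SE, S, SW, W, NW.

∂T/∂x = (14.57 − 14.11) / (270 − 0) = +0.001704
∂T/∂y = (13.74 − 14.11) / (-205 − 0) = +0.001805
Steepest decrease is along −∇f = (-0.001704 E, -0.001805 N) → southwest.

SW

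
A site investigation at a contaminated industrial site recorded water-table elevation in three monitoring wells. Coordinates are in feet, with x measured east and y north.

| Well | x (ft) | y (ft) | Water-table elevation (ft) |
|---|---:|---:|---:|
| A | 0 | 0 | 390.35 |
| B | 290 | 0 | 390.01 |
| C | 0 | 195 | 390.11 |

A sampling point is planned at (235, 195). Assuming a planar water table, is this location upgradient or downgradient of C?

∂h/∂x = (390.01 − 390.35) / (290 − 0) = -0.001172
∂h/∂y = (390.11 − 390.35) / (195 − 0) = -0.001231
Head at (235, 195) = 390.35 + (-0.001172)·(235) + (-0.001231)·(195) = 389.83 ft.
That is lower than the 390.11 ft at C, so the point is downgradient.

downgradient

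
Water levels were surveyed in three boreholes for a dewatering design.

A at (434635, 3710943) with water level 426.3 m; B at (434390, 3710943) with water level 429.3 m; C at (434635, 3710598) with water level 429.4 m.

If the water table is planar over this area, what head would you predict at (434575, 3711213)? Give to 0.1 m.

∂h/∂x = (429.3 − 426.3) / (434390 − 434635) = -0.01224
∂h/∂y = (429.4 − 426.3) / (3710598 − 3710943) = -0.008986
h(434575, 3711213) = 426.3 + (-0.01224)·(-60) + (-0.008986)·(270) = 426.3 +0.735 -2.426 = 424.609 m.

424.6 m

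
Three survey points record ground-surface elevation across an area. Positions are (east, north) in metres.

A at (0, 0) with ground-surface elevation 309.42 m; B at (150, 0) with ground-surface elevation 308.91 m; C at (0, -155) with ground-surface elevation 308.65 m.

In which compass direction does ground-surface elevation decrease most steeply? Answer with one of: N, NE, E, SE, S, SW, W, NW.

SE

∂z/∂x = (308.91 − 309.42) / (150 − 0) = -0.003400
∂z/∂y = (308.65 − 309.42) / (-155 − 0) = +0.004968
Steepest decrease is along −∇f = (+0.003400 E, -0.004968 N) → southeast.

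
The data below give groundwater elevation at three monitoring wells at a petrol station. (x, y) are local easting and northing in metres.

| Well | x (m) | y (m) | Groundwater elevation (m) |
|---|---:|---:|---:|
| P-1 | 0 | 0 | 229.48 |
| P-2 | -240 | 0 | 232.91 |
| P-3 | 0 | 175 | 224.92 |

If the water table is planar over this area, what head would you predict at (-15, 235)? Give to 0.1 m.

223.6 m

∂h/∂x = (232.91 − 229.48) / (-240 − 0) = -0.01429
∂h/∂y = (224.92 − 229.48) / (175 − 0) = -0.02606
h(-15, 235) = 229.48 + (-0.01429)·(-15) + (-0.02606)·(235) = 229.48 +0.214 -6.123 = 223.571 m.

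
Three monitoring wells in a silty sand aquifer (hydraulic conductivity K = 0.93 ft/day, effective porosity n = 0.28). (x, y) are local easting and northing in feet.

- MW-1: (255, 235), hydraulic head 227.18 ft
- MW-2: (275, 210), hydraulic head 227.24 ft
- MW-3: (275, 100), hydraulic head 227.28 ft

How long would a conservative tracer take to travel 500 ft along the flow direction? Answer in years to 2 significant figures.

Differences from MW-1: to MW-2 (Δx, Δy, Δh) = (20, -25, +0.06); to MW-3 = (20, -135, +0.10).
Solve a·Δx + b·Δy = Δh: det = 20·(-135) − 20·(-25) = -2200.
∂h/∂x = [(+0.06)·(-135) − (+0.10)·(-25)] / -2200 = +0.002545
∂h/∂y = [20·(+0.10) − 20·(+0.06)] / -2200 = -0.0003636
|∇h| = √(0.002545² + -0.0003636²) = 0.002571
Seepage velocity v = K·i/n = 0.93 × 0.002571 / 0.28 = 0.008539 ft/day.
t = 500 / 0.008539 = 5.855e+04 days = 160 years.

160 years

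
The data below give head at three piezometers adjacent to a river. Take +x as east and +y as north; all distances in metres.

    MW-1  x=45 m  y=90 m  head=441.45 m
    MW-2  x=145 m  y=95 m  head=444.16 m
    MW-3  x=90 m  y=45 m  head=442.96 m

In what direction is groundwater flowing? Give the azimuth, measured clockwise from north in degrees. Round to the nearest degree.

Three-point gradient (reference MW-1): Δ to MW-2 = (100, 5, +2.71), Δ to MW-3 = (45, -45, +1.51).
∂h/∂x = +0.02741, ∂h/∂y = -0.006148 (det = -4725).
Flow direction (−∇h) has components (-0.02741 E, +0.006148 N).
Azimuth = atan2(E, N) = atan2(-0.02741, +0.006148) = 282.6° ≈ 283°.

283°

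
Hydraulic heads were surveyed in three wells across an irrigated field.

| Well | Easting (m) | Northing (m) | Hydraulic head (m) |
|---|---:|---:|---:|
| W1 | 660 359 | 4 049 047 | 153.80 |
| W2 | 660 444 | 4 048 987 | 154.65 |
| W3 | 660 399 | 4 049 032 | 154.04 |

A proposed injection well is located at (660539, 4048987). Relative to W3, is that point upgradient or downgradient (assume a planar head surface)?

With h = a·x + b·y + c and W1 as origin, the differences give:
  85·a + (-60)·b = +0.85
  40·a + (-15)·b = +0.24
Eliminate b (×(-15) and ×(-60), subtract): 1125·a = 1.650 → a = ∂h/∂x = +0.001467
Back-substitute: b = ∂h/∂y = -0.01209.
Head at (660539, 4048987) = 153.80 + (+0.001467)·(180) + (-0.01209)·(-60) = 154.79 m.
That is higher than the 154.04 m at W3, so the point is upgradient.

upgradient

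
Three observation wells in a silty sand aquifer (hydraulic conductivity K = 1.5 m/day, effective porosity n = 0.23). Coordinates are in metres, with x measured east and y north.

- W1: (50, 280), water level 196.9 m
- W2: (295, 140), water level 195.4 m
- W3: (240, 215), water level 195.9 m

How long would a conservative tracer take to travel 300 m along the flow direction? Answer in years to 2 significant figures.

Differences from W1: to W2 (Δx, Δy, Δh) = (245, -140, -1.5); to W3 = (190, -65, -1.0).
Solve a·Δx + b·Δy = Δh: det = 245·(-65) − 190·(-140) = 10675.
∂h/∂x = [(-1.5)·(-65) − (-1.0)·(-140)] / 10675 = -0.003981
∂h/∂y = [245·(-1.0) − 190·(-1.5)] / 10675 = +0.003747
|∇h| = √(-0.003981² + 0.003747²) = 0.005467
Seepage velocity v = K·i/n = 1.5 × 0.005467 / 0.23 = 0.03565 m/day.
t = 300 / 0.03565 = 8415 days = 23 years.

23 years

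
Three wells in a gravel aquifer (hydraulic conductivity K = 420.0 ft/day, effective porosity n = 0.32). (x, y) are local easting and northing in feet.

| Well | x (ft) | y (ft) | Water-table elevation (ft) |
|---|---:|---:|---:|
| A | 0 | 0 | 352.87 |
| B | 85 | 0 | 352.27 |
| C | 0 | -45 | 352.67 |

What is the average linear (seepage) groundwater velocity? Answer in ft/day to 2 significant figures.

∂h/∂x = (352.27 − 352.87) / (85 − 0) = -0.007059
∂h/∂y = (352.67 − 352.87) / (-45 − 0) = +0.004444
|∇h| = √(-0.007059² + 0.004444²) = 0.008341
Seepage velocity v = K·i/n = 420.0 × 0.008341 / 0.32 = 10.95 ft/day.

11 ft/day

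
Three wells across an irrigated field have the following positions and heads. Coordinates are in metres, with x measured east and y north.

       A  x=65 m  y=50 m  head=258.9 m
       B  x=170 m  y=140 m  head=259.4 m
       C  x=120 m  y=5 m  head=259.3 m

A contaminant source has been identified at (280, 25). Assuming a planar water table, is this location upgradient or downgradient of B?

upgradient

With h = a·x + b·y + c and A as origin, the differences give:
  105·a + 90·b = +0.5
  55·a + (-45)·b = +0.4
Eliminate b (×(-45) and ×90, subtract): -9675·a = -58.50 → a = ∂h/∂x = +0.006047
Back-substitute: b = ∂h/∂y = -0.001499.
Head at (280, 25) = 258.9 + (+0.006047)·(215) + (-0.001499)·(-25) = 260.24 m.
That is higher than the 259.4 m at B, so the point is upgradient.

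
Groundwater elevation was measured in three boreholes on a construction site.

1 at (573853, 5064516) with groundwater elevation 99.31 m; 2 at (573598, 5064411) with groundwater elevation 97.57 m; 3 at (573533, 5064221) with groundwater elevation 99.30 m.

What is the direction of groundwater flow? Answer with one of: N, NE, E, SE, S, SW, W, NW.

Differences from 1: to 2 (Δx, Δy, Δh) = (-255, -105, -1.74); to 3 = (-320, -295, -0.01).
Solve a·Δx + b·Δy = Δh: det = (-255)·(-295) − (-320)·(-105) = 41625.
∂h/∂x = [(-1.74)·(-295) − (-0.01)·(-105)] / 41625 = +0.01231
∂h/∂y = [(-255)·(-0.01) − (-320)·(-1.74)] / 41625 = -0.01332
Flow = −∇h = (-0.01231 east, +0.01332 north), which points northwest.

NW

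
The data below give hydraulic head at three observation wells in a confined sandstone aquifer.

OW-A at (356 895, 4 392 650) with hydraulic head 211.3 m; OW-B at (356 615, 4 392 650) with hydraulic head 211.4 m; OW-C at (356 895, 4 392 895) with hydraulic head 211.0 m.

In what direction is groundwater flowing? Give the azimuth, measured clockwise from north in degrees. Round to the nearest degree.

016°

∂h/∂x = (211.4 − 211.3) / (356615 − 356895) = -0.0003571
∂h/∂y = (211.0 − 211.3) / (4392895 − 4392650) = -0.001224
Flow direction (−∇h) has components (+0.0003571 E, +0.001224 N).
Azimuth = atan2(E, N) = atan2(+0.0003571, +0.001224) = 16.3° ≈ 016°.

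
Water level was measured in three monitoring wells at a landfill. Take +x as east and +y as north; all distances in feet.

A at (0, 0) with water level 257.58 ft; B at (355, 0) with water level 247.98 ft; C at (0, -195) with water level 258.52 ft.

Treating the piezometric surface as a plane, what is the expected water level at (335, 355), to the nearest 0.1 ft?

∂h/∂x = (247.98 − 257.58) / (355 − 0) = -0.02704
∂h/∂y = (258.52 − 257.58) / (-195 − 0) = -0.004821
h(335, 355) = 257.58 + (-0.02704)·(335) + (-0.004821)·(355) = 257.58 -9.059 -1.711 = 246.810 ft.

246.8 ft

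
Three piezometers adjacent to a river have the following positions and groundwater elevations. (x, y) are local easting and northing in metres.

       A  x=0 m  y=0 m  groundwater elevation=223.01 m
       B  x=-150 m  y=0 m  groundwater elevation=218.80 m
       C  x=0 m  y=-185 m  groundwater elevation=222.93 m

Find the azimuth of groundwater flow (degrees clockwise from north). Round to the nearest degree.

269°

∂h/∂x = (218.80 − 223.01) / (-150 − 0) = +0.02807
∂h/∂y = (222.93 − 223.01) / (-185 − 0) = +0.0004324
Flow direction (−∇h) has components (-0.02807 E, -0.0004324 N).
Azimuth = atan2(E, N) = atan2(-0.02807, -0.0004324) = 269.1° ≈ 269°.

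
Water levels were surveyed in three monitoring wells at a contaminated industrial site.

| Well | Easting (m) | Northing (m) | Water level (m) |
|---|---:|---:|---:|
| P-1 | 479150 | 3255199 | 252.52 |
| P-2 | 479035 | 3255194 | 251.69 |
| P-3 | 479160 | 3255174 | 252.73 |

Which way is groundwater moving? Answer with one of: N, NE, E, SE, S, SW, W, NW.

NW

Taking P-1 as reference: P-2−P-1 = (-115, -5, -0.83); P-3−P-1 = (10, -25, +0.21).
Determinant of the coordinate differences = (-115)·(-25) − 10·(-5) = 2925.
∂h/∂x = [(-0.83)·(-25) − (+0.21)·(-5)] / 2925 = +0.007453
∂h/∂y = [(-115)·(+0.21) − 10·(-0.83)] / 2925 = -0.005419
Flow = −∇h = (-0.007453 east, +0.005419 north), which points northwest.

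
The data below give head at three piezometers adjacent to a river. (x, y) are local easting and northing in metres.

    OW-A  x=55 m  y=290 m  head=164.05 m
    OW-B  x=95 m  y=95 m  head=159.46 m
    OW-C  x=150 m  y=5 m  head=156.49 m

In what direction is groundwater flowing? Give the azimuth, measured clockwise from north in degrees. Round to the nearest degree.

With h = a·x + b·y + c and OW-A as origin, the differences give:
  40·a + (-195)·b = -4.59
  95·a + (-285)·b = -7.56
Eliminate b (×(-285) and ×(-195), subtract): 7125·a = -166.050 → a = ∂h/∂x = -0.02331
Back-substitute: b = ∂h/∂y = +0.01876.
Flow direction (−∇h) has components (+0.02331 E, -0.01876 N).
Azimuth = atan2(E, N) = atan2(+0.02331, -0.01876) = 128.8° ≈ 129°.

129°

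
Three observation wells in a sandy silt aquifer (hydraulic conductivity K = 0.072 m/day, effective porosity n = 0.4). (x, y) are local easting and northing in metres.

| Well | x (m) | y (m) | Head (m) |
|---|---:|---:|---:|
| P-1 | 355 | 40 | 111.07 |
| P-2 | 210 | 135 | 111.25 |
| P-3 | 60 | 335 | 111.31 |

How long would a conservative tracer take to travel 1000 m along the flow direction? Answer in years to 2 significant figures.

6300 years

Differences from P-1: to P-2 (Δx, Δy, Δh) = (-145, 95, +0.18); to P-3 = (-295, 295, +0.24).
Determinant of the coordinate differences = (-145)·295 − (-295)·95 = -14750.
∂h/∂x = [(+0.18)·295 − (+0.24)·95] / -14750 = -0.002054
∂h/∂y = [(-145)·(+0.24) − (-295)·(+0.18)] / -14750 = -0.001241
|∇h| = √(-0.002054² + -0.001241²) = 0.0024
Seepage velocity v = K·i/n = 0.072 × 0.0024 / 0.4 = 0.000432 m/day.
t = 1000 / 0.000432 = 2.315e+06 days = 6.34e+03 years.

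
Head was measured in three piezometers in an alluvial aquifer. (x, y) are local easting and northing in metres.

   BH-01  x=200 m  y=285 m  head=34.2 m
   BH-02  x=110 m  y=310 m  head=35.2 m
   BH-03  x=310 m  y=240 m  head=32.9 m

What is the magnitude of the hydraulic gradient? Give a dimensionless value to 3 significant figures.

With h = a·x + b·y + c and BH-01 as origin, the differences give:
  (-90)·a + 25·b = +1.0
  110·a + (-45)·b = -1.3
Eliminate b (×(-45) and ×25, subtract): 1300·a = -12.50 → a = ∂h/∂x = -0.009615
Back-substitute: b = ∂h/∂y = +0.005385.
|∇h| = √(-0.009615² + 0.005385²) = 0.01102

0.0110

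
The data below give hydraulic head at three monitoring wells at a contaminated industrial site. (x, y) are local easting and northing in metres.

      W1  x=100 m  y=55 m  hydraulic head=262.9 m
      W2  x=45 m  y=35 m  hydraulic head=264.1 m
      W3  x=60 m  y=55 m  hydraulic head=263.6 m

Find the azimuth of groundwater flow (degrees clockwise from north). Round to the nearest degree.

056°

Taking W1 as reference: W2−W1 = (-55, -20, +1.2); W3−W1 = (-40, 0, +0.7).
Determinant of the coordinate differences = (-55)·0 − (-40)·(-20) = -800.
∂h/∂x = [(+1.2)·0 − (+0.7)·(-20)] / -800 = -0.01750
∂h/∂y = [(-55)·(+0.7) − (-40)·(+1.2)] / -800 = -0.01187
Flow direction (−∇h) has components (+0.01750 E, +0.01187 N).
Azimuth = atan2(E, N) = atan2(+0.01750, +0.01187) = 55.8° ≈ 056°.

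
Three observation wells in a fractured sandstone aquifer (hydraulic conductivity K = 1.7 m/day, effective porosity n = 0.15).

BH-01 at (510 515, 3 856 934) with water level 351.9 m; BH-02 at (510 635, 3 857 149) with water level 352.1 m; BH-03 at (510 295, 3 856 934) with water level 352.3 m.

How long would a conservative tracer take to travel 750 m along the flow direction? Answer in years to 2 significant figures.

68 years

Differences from BH-01: to BH-02 (Δx, Δy, Δh) = (120, 215, +0.2); to BH-03 = (-220, 0, +0.4).
Solve a·Δx + b·Δy = Δh: det = 120·0 − (-220)·215 = 47300.
∂h/∂x = [(+0.2)·0 − (+0.4)·215] / 47300 = -0.001818
∂h/∂y = [120·(+0.4) − (-220)·(+0.2)] / 47300 = +0.001945
|∇h| = √(-0.001818² + 0.001945²) = 0.002662
Seepage velocity v = K·i/n = 1.7 × 0.002662 / 0.15 = 0.03017 m/day.
t = 750 / 0.03017 = 2.486e+04 days = 68.1 years.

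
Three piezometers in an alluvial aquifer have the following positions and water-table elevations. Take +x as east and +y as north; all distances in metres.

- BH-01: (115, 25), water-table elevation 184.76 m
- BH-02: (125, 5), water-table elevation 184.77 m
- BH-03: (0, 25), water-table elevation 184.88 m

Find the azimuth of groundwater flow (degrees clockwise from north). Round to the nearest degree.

With h = a·x + b·y + c and BH-01 as origin, the differences give:
  10·a + (-20)·b = +0.01
  (-115)·a + 0·b = +0.12
Eliminate b (×0 and ×(-20), subtract): -2300·a = 2.400 → a = ∂h/∂x = -0.001043
Back-substitute: b = ∂h/∂y = -0.001022.
Flow direction (−∇h) has components (+0.001043 E, +0.001022 N).
Azimuth = atan2(E, N) = atan2(+0.001043, +0.001022) = 45.6° ≈ 046°.

046°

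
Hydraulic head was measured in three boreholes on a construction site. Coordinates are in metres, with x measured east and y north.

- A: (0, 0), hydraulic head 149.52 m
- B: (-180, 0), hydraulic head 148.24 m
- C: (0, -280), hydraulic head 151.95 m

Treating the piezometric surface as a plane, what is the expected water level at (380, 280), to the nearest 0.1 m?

∂h/∂x = (148.24 − 149.52) / (-180 − 0) = +0.007111
∂h/∂y = (151.95 − 149.52) / (-280 − 0) = -0.008679
h(380, 280) = 149.52 + (+0.007111)·(380) + (-0.008679)·(280) = 149.52 +2.702 -2.430 = 149.792 m.

149.8 m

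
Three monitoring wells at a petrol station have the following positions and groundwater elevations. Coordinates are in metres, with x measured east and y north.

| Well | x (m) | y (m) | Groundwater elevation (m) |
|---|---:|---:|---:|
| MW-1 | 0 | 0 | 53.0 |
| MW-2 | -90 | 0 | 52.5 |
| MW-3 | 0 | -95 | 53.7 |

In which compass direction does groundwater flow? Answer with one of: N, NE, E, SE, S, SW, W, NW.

NW

∂h/∂x = (52.5 − 53.0) / (-90 − 0) = +0.005556
∂h/∂y = (53.7 − 53.0) / (-95 − 0) = -0.007368
Flow = −∇h = (-0.005556 east, +0.007368 north), which points northwest.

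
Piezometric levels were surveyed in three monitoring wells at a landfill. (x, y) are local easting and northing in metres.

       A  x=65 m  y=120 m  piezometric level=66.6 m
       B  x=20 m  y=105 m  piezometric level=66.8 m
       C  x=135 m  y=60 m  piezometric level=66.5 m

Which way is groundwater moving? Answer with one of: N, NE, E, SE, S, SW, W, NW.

NE

With h = a·x + b·y + c and A as origin, the differences give:
  (-45)·a + (-15)·b = +0.2
  70·a + (-60)·b = -0.1
Eliminate b (×(-60) and ×(-15), subtract): 3750·a = -13.50 → a = ∂h/∂x = -0.003600
Back-substitute: b = ∂h/∂y = -0.002533.
Flow = −∇h = (+0.003600 east, +0.002533 north), which points northeast.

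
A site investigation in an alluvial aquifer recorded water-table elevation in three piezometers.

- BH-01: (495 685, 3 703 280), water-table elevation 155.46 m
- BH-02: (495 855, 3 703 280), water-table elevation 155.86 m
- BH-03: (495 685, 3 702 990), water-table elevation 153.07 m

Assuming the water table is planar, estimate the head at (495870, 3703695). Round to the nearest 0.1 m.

∂h/∂x = (155.86 − 155.46) / (495855 − 495685) = +0.002353
∂h/∂y = (153.07 − 155.46) / (3702990 − 3703280) = +0.008241
h(495870, 3703695) = 155.46 + (+0.002353)·(185) + (+0.008241)·(415) = 155.46 +0.435 +3.420 = 159.315 m.

159.3 m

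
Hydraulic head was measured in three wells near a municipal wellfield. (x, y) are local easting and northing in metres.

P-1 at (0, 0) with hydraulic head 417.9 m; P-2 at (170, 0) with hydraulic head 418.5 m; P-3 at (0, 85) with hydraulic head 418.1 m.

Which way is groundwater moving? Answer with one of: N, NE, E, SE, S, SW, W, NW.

SW

∂h/∂x = (418.5 − 417.9) / (170 − 0) = +0.003529
∂h/∂y = (418.1 − 417.9) / (85 − 0) = +0.002353
Flow = −∇h = (-0.003529 east, -0.002353 north), which points southwest.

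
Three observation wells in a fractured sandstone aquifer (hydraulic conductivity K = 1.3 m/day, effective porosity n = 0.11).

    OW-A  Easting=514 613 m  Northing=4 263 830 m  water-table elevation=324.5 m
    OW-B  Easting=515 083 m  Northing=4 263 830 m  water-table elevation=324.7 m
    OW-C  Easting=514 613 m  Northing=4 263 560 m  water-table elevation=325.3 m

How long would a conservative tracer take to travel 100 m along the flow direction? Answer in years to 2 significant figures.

∂h/∂x = (324.7 − 324.5) / (515083 − 514613) = +0.0004255
∂h/∂y = (325.3 − 324.5) / (4263560 − 4263830) = -0.002963
|∇h| = √(0.0004255² + -0.002963²) = 0.002993
Seepage velocity v = K·i/n = 1.3 × 0.002993 / 0.11 = 0.03537 m/day.
t = 100 / 0.03537 = 2827 days = 7.74 years.

7.7 years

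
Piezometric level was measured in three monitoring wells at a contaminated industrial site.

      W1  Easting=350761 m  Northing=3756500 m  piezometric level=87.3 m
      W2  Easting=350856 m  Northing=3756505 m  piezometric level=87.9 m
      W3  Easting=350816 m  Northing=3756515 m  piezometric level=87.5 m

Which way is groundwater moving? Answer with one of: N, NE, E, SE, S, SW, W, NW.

NW

Three-point gradient (reference W1): Δ to W2 = (95, 5, +0.6), Δ to W3 = (55, 15, +0.2).
∂h/∂x = +0.006957, ∂h/∂y = -0.01217 (det = 1150).
Flow = −∇h = (-0.006957 east, +0.01217 north), which points northwest.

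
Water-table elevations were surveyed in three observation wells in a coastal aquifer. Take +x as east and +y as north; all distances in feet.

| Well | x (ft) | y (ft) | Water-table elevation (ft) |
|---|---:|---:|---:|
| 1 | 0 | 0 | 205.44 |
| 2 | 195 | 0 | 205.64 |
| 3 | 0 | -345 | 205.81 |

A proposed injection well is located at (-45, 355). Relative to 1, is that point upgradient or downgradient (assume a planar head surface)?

downgradient

∂h/∂x = (205.64 − 205.44) / (195 − 0) = +0.001026
∂h/∂y = (205.81 − 205.44) / (-345 − 0) = -0.001072
Head at (-45, 355) = 205.44 + (+0.001026)·(-45) + (-0.001072)·(355) = 205.01 ft.
That is lower than the 205.44 ft at 1, so the point is downgradient.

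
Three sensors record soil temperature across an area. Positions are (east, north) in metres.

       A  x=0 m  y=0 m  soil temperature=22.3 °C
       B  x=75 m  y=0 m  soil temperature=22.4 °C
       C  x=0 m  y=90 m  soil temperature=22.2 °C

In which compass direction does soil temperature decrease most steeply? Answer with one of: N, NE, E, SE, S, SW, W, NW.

∂T/∂x = (22.4 − 22.3) / (75 − 0) = +0.001333
∂T/∂y = (22.2 − 22.3) / (90 − 0) = -0.001111
Steepest decrease is along −∇f = (-0.001333 E, +0.001111 N) → northwest.

NW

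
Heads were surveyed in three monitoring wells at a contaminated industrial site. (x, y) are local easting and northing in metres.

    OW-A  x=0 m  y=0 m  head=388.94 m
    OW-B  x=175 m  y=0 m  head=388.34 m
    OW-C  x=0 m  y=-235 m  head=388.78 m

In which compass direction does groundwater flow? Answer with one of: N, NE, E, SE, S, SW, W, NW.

E

∂h/∂x = (388.34 − 388.94) / (175 − 0) = -0.003429
∂h/∂y = (388.78 − 388.94) / (-235 − 0) = +0.0006809
Flow = −∇h = (+0.003429 east, -0.0006809 north), which points east.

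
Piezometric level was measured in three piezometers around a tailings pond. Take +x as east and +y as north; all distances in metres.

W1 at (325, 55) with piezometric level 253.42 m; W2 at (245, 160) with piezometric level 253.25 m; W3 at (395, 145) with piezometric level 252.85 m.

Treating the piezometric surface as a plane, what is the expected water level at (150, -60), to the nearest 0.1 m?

254.4 m

With h = a·x + b·y + c and W1 as origin, the differences give:
  (-80)·a + 105·b = -0.17
  70·a + 90·b = -0.57
Eliminate b (×90 and ×105, subtract): -14550·a = 44.550 → a = ∂h/∂x = -0.003062
Back-substitute: b = ∂h/∂y = -0.003952.
h(150, -60) = 253.42 + (-0.003062)·(-175) + (-0.003952)·(-115) = 253.42 +0.536 +0.454 = 254.410 m.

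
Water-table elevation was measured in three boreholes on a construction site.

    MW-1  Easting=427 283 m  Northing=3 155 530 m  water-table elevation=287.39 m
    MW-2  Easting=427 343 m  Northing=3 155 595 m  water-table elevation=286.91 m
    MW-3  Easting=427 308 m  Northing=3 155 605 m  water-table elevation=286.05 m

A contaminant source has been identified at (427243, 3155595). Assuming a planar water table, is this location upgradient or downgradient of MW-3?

Differences from MW-1: to MW-2 (Δx, Δy, Δh) = (60, 65, -0.48); to MW-3 = (25, 75, -1.34).
Solve a·Δx + b·Δy = Δh: det = 60·75 − 25·65 = 2875.
∂h/∂x = [(-0.48)·75 − (-1.34)·65] / 2875 = +0.01777
∂h/∂y = [60·(-1.34) − 25·(-0.48)] / 2875 = -0.02379
Head at (427243, 3155595) = 287.39 + (+0.01777)·(-40) + (-0.02379)·(65) = 285.13 m.
That is lower than the 286.05 m at MW-3, so the point is downgradient.

downgradient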